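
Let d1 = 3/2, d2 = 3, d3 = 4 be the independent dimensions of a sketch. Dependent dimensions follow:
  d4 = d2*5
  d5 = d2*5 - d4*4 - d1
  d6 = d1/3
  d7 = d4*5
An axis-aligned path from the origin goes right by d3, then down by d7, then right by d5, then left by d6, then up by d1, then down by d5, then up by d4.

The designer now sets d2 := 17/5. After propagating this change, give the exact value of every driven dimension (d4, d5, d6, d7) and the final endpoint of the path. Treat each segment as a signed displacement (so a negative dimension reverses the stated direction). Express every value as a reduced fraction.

d4 = 17
d5 = -105/2
d6 = 1/2
d7 = 85
endpoint = (-49, -14)

Apply edit: d2 := 17/5
  d4 = d2*5 = 17
  d5 = d2*5 - d4*4 - d1 = -105/2
  d6 = d1/3 = 1/2
  d7 = d4*5 = 85
Walk from origin (0, 0):
  seg 1: right by d3 = 4 → (4, 0)
  seg 2: down by d7 = 85 → (4, -85)
  seg 3: right by d5 = -105/2 → (-97/2, -85)
  seg 4: left by d6 = 1/2 → (-49, -85)
  seg 5: up by d1 = 3/2 → (-49, -167/2)
  seg 6: down by d5 = -105/2 → (-49, -31)
  seg 7: up by d4 = 17 → (-49, -14)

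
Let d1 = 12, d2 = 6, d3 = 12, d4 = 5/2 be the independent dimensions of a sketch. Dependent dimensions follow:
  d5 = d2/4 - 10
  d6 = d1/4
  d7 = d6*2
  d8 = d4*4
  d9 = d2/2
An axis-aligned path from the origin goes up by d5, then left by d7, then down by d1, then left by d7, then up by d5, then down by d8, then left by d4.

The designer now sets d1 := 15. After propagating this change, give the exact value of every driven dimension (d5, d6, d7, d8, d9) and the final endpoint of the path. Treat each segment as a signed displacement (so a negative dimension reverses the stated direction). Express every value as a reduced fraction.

d5 = -17/2
d6 = 15/4
d7 = 15/2
d8 = 10
d9 = 3
endpoint = (-35/2, -42)

Apply edit: d1 := 15
  d5 = d2/4 - 10 = -17/2
  d6 = d1/4 = 15/4
  d7 = d6*2 = 15/2
  d8 = d4*4 = 10
  d9 = d2/2 = 3
Walk from origin (0, 0):
  seg 1: up by d5 = -17/2 → (0, -17/2)
  seg 2: left by d7 = 15/2 → (-15/2, -17/2)
  seg 3: down by d1 = 15 → (-15/2, -47/2)
  seg 4: left by d7 = 15/2 → (-15, -47/2)
  seg 5: up by d5 = -17/2 → (-15, -32)
  seg 6: down by d8 = 10 → (-15, -42)
  seg 7: left by d4 = 5/2 → (-35/2, -42)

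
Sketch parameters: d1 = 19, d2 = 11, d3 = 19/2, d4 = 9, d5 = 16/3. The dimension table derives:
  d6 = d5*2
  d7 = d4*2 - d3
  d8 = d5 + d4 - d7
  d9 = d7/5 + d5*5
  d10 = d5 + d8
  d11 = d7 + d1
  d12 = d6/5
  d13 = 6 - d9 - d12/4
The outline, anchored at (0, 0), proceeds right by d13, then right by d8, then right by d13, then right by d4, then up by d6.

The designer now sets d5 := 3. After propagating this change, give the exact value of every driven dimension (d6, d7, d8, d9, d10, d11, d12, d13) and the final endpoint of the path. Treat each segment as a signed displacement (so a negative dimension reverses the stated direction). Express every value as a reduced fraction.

Apply edit: d5 := 3
  d6 = d5*2 = 6
  d7 = d4*2 - d3 = 17/2
  d8 = d5 + d4 - d7 = 7/2
  d9 = d7/5 + d5*5 = 167/10
  d10 = d5 + d8 = 13/2
  d11 = d7 + d1 = 55/2
  d12 = d6/5 = 6/5
  d13 = 6 - d9 - d12/4 = -11
Walk from origin (0, 0):
  seg 1: right by d13 = -11 → (-11, 0)
  seg 2: right by d8 = 7/2 → (-15/2, 0)
  seg 3: right by d13 = -11 → (-37/2, 0)
  seg 4: right by d4 = 9 → (-19/2, 0)
  seg 5: up by d6 = 6 → (-19/2, 6)

d6 = 6
d7 = 17/2
d8 = 7/2
d9 = 167/10
d10 = 13/2
d11 = 55/2
d12 = 6/5
d13 = -11
endpoint = (-19/2, 6)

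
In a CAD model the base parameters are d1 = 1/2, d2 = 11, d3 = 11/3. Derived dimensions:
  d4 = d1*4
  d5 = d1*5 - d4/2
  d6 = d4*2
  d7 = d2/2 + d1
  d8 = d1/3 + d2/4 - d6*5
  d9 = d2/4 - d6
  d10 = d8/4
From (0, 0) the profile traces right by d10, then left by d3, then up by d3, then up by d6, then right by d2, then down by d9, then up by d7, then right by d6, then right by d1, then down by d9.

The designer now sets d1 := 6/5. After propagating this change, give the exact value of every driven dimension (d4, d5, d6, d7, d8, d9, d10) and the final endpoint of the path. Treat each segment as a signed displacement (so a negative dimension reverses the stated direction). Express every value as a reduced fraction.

Apply edit: d1 := 6/5
  d4 = d1*4 = 24/5
  d5 = d1*5 - d4/2 = 18/5
  d6 = d4*2 = 48/5
  d7 = d2/2 + d1 = 67/10
  d8 = d1/3 + d2/4 - d6*5 = -897/20
  d9 = d2/4 - d6 = -137/20
  d10 = d8/4 = -897/80
Walk from origin (0, 0):
  seg 1: right by d10 = -897/80 → (-897/80, 0)
  seg 2: left by d3 = 11/3 → (-3571/240, 0)
  seg 3: up by d3 = 11/3 → (-3571/240, 11/3)
  seg 4: up by d6 = 48/5 → (-3571/240, 199/15)
  seg 5: right by d2 = 11 → (-931/240, 199/15)
  seg 6: down by d9 = -137/20 → (-931/240, 1207/60)
  seg 7: up by d7 = 67/10 → (-931/240, 1609/60)
  seg 8: right by d6 = 48/5 → (1373/240, 1609/60)
  seg 9: right by d1 = 6/5 → (1661/240, 1609/60)
  seg 10: down by d9 = -137/20 → (1661/240, 101/3)

d4 = 24/5
d5 = 18/5
d6 = 48/5
d7 = 67/10
d8 = -897/20
d9 = -137/20
d10 = -897/80
endpoint = (1661/240, 101/3)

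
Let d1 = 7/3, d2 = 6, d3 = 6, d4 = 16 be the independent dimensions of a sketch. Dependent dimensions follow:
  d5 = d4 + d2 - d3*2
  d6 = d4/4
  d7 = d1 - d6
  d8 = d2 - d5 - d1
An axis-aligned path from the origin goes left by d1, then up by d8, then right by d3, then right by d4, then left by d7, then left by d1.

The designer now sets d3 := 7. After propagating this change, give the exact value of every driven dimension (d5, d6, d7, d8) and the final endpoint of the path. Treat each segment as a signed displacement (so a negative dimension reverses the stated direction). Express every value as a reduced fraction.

d5 = 8
d6 = 4
d7 = -5/3
d8 = -13/3
endpoint = (20, -13/3)

Apply edit: d3 := 7
  d5 = d4 + d2 - d3*2 = 8
  d6 = d4/4 = 4
  d7 = d1 - d6 = -5/3
  d8 = d2 - d5 - d1 = -13/3
Walk from origin (0, 0):
  seg 1: left by d1 = 7/3 → (-7/3, 0)
  seg 2: up by d8 = -13/3 → (-7/3, -13/3)
  seg 3: right by d3 = 7 → (14/3, -13/3)
  seg 4: right by d4 = 16 → (62/3, -13/3)
  seg 5: left by d7 = -5/3 → (67/3, -13/3)
  seg 6: left by d1 = 7/3 → (20, -13/3)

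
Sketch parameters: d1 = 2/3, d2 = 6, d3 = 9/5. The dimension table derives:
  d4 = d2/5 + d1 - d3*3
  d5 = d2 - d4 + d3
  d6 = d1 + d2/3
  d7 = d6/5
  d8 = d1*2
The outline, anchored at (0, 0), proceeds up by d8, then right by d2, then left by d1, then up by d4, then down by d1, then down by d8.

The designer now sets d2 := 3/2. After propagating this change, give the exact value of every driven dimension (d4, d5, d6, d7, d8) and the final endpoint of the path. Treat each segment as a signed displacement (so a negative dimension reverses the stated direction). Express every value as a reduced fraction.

Apply edit: d2 := 3/2
  d4 = d2/5 + d1 - d3*3 = -133/30
  d5 = d2 - d4 + d3 = 116/15
  d6 = d1 + d2/3 = 7/6
  d7 = d6/5 = 7/30
  d8 = d1*2 = 4/3
Walk from origin (0, 0):
  seg 1: up by d8 = 4/3 → (0, 4/3)
  seg 2: right by d2 = 3/2 → (3/2, 4/3)
  seg 3: left by d1 = 2/3 → (5/6, 4/3)
  seg 4: up by d4 = -133/30 → (5/6, -31/10)
  seg 5: down by d1 = 2/3 → (5/6, -113/30)
  seg 6: down by d8 = 4/3 → (5/6, -51/10)

d4 = -133/30
d5 = 116/15
d6 = 7/6
d7 = 7/30
d8 = 4/3
endpoint = (5/6, -51/10)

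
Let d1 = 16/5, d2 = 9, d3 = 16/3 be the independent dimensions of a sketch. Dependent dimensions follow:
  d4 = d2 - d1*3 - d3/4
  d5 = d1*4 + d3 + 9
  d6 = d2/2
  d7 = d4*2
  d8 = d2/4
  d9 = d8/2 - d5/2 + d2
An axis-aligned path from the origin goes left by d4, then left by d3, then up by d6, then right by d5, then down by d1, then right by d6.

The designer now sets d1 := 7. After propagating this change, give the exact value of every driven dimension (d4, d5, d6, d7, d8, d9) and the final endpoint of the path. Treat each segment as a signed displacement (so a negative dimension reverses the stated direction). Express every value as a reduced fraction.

d4 = -40/3
d5 = 127/3
d6 = 9/2
d7 = -80/3
d8 = 9/4
d9 = -265/24
endpoint = (329/6, -5/2)

Apply edit: d1 := 7
  d4 = d2 - d1*3 - d3/4 = -40/3
  d5 = d1*4 + d3 + 9 = 127/3
  d6 = d2/2 = 9/2
  d7 = d4*2 = -80/3
  d8 = d2/4 = 9/4
  d9 = d8/2 - d5/2 + d2 = -265/24
Walk from origin (0, 0):
  seg 1: left by d4 = -40/3 → (40/3, 0)
  seg 2: left by d3 = 16/3 → (8, 0)
  seg 3: up by d6 = 9/2 → (8, 9/2)
  seg 4: right by d5 = 127/3 → (151/3, 9/2)
  seg 5: down by d1 = 7 → (151/3, -5/2)
  seg 6: right by d6 = 9/2 → (329/6, -5/2)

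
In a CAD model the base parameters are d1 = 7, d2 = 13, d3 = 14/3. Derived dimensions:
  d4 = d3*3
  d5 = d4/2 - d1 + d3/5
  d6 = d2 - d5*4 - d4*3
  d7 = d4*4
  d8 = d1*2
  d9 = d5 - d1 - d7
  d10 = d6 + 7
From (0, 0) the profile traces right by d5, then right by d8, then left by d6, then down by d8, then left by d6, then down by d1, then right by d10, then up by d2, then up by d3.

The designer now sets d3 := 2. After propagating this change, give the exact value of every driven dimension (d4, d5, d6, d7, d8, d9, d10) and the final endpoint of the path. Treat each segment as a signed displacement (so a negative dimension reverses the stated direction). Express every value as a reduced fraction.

Apply edit: d3 := 2
  d4 = d3*3 = 6
  d5 = d4/2 - d1 + d3/5 = -18/5
  d6 = d2 - d5*4 - d4*3 = 47/5
  d7 = d4*4 = 24
  d8 = d1*2 = 14
  d9 = d5 - d1 - d7 = -173/5
  d10 = d6 + 7 = 82/5
Walk from origin (0, 0):
  seg 1: right by d5 = -18/5 → (-18/5, 0)
  seg 2: right by d8 = 14 → (52/5, 0)
  seg 3: left by d6 = 47/5 → (1, 0)
  seg 4: down by d8 = 14 → (1, -14)
  seg 5: left by d6 = 47/5 → (-42/5, -14)
  seg 6: down by d1 = 7 → (-42/5, -21)
  seg 7: right by d10 = 82/5 → (8, -21)
  seg 8: up by d2 = 13 → (8, -8)
  seg 9: up by d3 = 2 → (8, -6)

d4 = 6
d5 = -18/5
d6 = 47/5
d7 = 24
d8 = 14
d9 = -173/5
d10 = 82/5
endpoint = (8, -6)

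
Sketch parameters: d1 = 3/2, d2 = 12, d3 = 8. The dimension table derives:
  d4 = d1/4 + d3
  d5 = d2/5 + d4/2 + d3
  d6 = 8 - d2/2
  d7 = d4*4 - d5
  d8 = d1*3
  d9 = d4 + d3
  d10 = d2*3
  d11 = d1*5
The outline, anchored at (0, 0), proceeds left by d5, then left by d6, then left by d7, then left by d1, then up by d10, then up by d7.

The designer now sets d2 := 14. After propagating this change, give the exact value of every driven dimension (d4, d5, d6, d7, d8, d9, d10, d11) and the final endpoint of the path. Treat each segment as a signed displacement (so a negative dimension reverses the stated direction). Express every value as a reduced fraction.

d4 = 67/8
d5 = 1199/80
d6 = 1
d7 = 1481/80
d8 = 9/2
d9 = 131/8
d10 = 42
d11 = 15/2
endpoint = (-36, 4841/80)

Apply edit: d2 := 14
  d4 = d1/4 + d3 = 67/8
  d5 = d2/5 + d4/2 + d3 = 1199/80
  d6 = 8 - d2/2 = 1
  d7 = d4*4 - d5 = 1481/80
  d8 = d1*3 = 9/2
  d9 = d4 + d3 = 131/8
  d10 = d2*3 = 42
  d11 = d1*5 = 15/2
Walk from origin (0, 0):
  seg 1: left by d5 = 1199/80 → (-1199/80, 0)
  seg 2: left by d6 = 1 → (-1279/80, 0)
  seg 3: left by d7 = 1481/80 → (-69/2, 0)
  seg 4: left by d1 = 3/2 → (-36, 0)
  seg 5: up by d10 = 42 → (-36, 42)
  seg 6: up by d7 = 1481/80 → (-36, 4841/80)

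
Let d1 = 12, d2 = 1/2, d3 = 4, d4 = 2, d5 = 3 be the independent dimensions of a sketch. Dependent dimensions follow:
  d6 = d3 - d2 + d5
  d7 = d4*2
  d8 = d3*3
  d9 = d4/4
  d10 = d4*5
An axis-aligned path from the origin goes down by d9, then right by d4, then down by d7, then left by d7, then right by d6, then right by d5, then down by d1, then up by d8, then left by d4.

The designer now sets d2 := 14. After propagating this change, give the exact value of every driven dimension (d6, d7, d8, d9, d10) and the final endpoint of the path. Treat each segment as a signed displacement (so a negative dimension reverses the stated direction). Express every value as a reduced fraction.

Apply edit: d2 := 14
  d6 = d3 - d2 + d5 = -7
  d7 = d4*2 = 4
  d8 = d3*3 = 12
  d9 = d4/4 = 1/2
  d10 = d4*5 = 10
Walk from origin (0, 0):
  seg 1: down by d9 = 1/2 → (0, -1/2)
  seg 2: right by d4 = 2 → (2, -1/2)
  seg 3: down by d7 = 4 → (2, -9/2)
  seg 4: left by d7 = 4 → (-2, -9/2)
  seg 5: right by d6 = -7 → (-9, -9/2)
  seg 6: right by d5 = 3 → (-6, -9/2)
  seg 7: down by d1 = 12 → (-6, -33/2)
  seg 8: up by d8 = 12 → (-6, -9/2)
  seg 9: left by d4 = 2 → (-8, -9/2)

d6 = -7
d7 = 4
d8 = 12
d9 = 1/2
d10 = 10
endpoint = (-8, -9/2)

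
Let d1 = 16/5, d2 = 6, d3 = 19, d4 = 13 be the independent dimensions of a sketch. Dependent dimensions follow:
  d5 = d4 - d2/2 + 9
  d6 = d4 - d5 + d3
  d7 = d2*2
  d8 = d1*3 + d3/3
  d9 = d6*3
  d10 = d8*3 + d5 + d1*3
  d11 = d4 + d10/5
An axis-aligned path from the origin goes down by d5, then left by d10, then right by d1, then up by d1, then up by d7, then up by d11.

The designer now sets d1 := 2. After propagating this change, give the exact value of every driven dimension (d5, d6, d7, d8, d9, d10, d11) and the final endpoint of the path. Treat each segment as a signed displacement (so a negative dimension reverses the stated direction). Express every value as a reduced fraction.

d5 = 19
d6 = 13
d7 = 12
d8 = 37/3
d9 = 39
d10 = 62
d11 = 127/5
endpoint = (-60, 102/5)

Apply edit: d1 := 2
  d5 = d4 - d2/2 + 9 = 19
  d6 = d4 - d5 + d3 = 13
  d7 = d2*2 = 12
  d8 = d1*3 + d3/3 = 37/3
  d9 = d6*3 = 39
  d10 = d8*3 + d5 + d1*3 = 62
  d11 = d4 + d10/5 = 127/5
Walk from origin (0, 0):
  seg 1: down by d5 = 19 → (0, -19)
  seg 2: left by d10 = 62 → (-62, -19)
  seg 3: right by d1 = 2 → (-60, -19)
  seg 4: up by d1 = 2 → (-60, -17)
  seg 5: up by d7 = 12 → (-60, -5)
  seg 6: up by d11 = 127/5 → (-60, 102/5)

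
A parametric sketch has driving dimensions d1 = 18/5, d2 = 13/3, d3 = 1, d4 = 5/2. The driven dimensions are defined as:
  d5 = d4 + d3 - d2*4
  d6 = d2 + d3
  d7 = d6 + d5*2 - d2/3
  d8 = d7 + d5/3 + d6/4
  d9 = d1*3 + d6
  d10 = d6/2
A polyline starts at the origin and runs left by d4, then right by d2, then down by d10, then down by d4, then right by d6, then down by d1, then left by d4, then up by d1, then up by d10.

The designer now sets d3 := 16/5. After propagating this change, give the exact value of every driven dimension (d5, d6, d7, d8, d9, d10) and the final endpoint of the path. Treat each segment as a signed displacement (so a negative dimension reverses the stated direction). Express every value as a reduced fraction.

Apply edit: d3 := 16/5
  d5 = d4 + d3 - d2*4 = -349/30
  d6 = d2 + d3 = 113/15
  d7 = d6 + d5*2 - d2/3 = -773/45
  d8 = d7 + d5/3 + d6/4 = -3451/180
  d9 = d1*3 + d6 = 55/3
  d10 = d6/2 = 113/30
Walk from origin (0, 0):
  seg 1: left by d4 = 5/2 → (-5/2, 0)
  seg 2: right by d2 = 13/3 → (11/6, 0)
  seg 3: down by d10 = 113/30 → (11/6, -113/30)
  seg 4: down by d4 = 5/2 → (11/6, -94/15)
  seg 5: right by d6 = 113/15 → (281/30, -94/15)
  seg 6: down by d1 = 18/5 → (281/30, -148/15)
  seg 7: left by d4 = 5/2 → (103/15, -148/15)
  seg 8: up by d1 = 18/5 → (103/15, -94/15)
  seg 9: up by d10 = 113/30 → (103/15, -5/2)

d5 = -349/30
d6 = 113/15
d7 = -773/45
d8 = -3451/180
d9 = 55/3
d10 = 113/30
endpoint = (103/15, -5/2)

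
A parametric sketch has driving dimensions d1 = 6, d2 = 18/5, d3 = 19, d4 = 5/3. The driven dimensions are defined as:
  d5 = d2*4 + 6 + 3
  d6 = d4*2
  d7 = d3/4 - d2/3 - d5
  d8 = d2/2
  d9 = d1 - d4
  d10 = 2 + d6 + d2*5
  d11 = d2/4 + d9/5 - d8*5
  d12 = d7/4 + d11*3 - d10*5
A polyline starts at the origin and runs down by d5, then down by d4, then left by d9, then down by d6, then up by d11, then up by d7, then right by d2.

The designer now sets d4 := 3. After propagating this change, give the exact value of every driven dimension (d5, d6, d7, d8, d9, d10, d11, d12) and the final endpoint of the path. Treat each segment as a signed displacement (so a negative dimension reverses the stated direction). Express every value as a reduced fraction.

Apply edit: d4 := 3
  d5 = d2*4 + 6 + 3 = 117/5
  d6 = d4*2 = 6
  d7 = d3/4 - d2/3 - d5 = -397/20
  d8 = d2/2 = 9/5
  d9 = d1 - d4 = 3
  d10 = 2 + d6 + d2*5 = 26
  d11 = d2/4 + d9/5 - d8*5 = -15/2
  d12 = d7/4 + d11*3 - d10*5 = -12597/80
Walk from origin (0, 0):
  seg 1: down by d5 = 117/5 → (0, -117/5)
  seg 2: down by d4 = 3 → (0, -132/5)
  seg 3: left by d9 = 3 → (-3, -132/5)
  seg 4: down by d6 = 6 → (-3, -162/5)
  seg 5: up by d11 = -15/2 → (-3, -399/10)
  seg 6: up by d7 = -397/20 → (-3, -239/4)
  seg 7: right by d2 = 18/5 → (3/5, -239/4)

d5 = 117/5
d6 = 6
d7 = -397/20
d8 = 9/5
d9 = 3
d10 = 26
d11 = -15/2
d12 = -12597/80
endpoint = (3/5, -239/4)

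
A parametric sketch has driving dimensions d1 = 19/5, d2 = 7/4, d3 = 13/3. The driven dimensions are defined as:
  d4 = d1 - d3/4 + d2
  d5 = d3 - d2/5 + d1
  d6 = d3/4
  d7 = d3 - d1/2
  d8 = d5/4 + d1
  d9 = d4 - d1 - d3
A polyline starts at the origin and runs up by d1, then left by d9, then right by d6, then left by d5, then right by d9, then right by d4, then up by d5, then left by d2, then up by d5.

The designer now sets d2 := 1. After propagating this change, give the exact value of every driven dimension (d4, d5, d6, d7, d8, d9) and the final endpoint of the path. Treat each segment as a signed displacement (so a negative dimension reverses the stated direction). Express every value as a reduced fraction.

Apply edit: d2 := 1
  d4 = d1 - d3/4 + d2 = 223/60
  d5 = d3 - d2/5 + d1 = 119/15
  d6 = d3/4 = 13/12
  d7 = d3 - d1/2 = 73/30
  d8 = d5/4 + d1 = 347/60
  d9 = d4 - d1 - d3 = -53/12
Walk from origin (0, 0):
  seg 1: up by d1 = 19/5 → (0, 19/5)
  seg 2: left by d9 = -53/12 → (53/12, 19/5)
  seg 3: right by d6 = 13/12 → (11/2, 19/5)
  seg 4: left by d5 = 119/15 → (-73/30, 19/5)
  seg 5: right by d9 = -53/12 → (-137/20, 19/5)
  seg 6: right by d4 = 223/60 → (-47/15, 19/5)
  seg 7: up by d5 = 119/15 → (-47/15, 176/15)
  seg 8: left by d2 = 1 → (-62/15, 176/15)
  seg 9: up by d5 = 119/15 → (-62/15, 59/3)

d4 = 223/60
d5 = 119/15
d6 = 13/12
d7 = 73/30
d8 = 347/60
d9 = -53/12
endpoint = (-62/15, 59/3)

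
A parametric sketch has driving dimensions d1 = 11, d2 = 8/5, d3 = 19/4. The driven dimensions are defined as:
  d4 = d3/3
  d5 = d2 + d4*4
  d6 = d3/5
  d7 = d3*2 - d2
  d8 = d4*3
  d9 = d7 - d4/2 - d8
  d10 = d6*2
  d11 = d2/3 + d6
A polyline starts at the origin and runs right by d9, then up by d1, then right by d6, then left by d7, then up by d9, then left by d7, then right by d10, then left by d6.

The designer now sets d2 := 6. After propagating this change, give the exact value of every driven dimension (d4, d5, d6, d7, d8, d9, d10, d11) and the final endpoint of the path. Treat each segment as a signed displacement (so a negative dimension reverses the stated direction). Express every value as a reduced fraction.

Apply edit: d2 := 6
  d4 = d3/3 = 19/12
  d5 = d2 + d4*4 = 37/3
  d6 = d3/5 = 19/20
  d7 = d3*2 - d2 = 7/2
  d8 = d4*3 = 19/4
  d9 = d7 - d4/2 - d8 = -49/24
  d10 = d6*2 = 19/10
  d11 = d2/3 + d6 = 59/20
Walk from origin (0, 0):
  seg 1: right by d9 = -49/24 → (-49/24, 0)
  seg 2: up by d1 = 11 → (-49/24, 11)
  seg 3: right by d6 = 19/20 → (-131/120, 11)
  seg 4: left by d7 = 7/2 → (-551/120, 11)
  seg 5: up by d9 = -49/24 → (-551/120, 215/24)
  seg 6: left by d7 = 7/2 → (-971/120, 215/24)
  seg 7: right by d10 = 19/10 → (-743/120, 215/24)
  seg 8: left by d6 = 19/20 → (-857/120, 215/24)

d4 = 19/12
d5 = 37/3
d6 = 19/20
d7 = 7/2
d8 = 19/4
d9 = -49/24
d10 = 19/10
d11 = 59/20
endpoint = (-857/120, 215/24)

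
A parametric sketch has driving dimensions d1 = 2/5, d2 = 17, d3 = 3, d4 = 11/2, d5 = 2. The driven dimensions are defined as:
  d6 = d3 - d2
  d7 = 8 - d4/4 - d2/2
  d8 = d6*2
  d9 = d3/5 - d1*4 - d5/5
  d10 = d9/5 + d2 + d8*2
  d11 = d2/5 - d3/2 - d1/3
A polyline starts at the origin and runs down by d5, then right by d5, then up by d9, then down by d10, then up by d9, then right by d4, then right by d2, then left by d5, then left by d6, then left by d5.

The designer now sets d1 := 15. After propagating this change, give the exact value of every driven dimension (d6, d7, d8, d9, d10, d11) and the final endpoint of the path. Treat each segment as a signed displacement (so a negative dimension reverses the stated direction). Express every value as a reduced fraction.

d6 = -14
d7 = -15/8
d8 = -28
d9 = -299/5
d10 = -1274/25
d11 = -31/10
endpoint = (69/2, -1766/25)

Apply edit: d1 := 15
  d6 = d3 - d2 = -14
  d7 = 8 - d4/4 - d2/2 = -15/8
  d8 = d6*2 = -28
  d9 = d3/5 - d1*4 - d5/5 = -299/5
  d10 = d9/5 + d2 + d8*2 = -1274/25
  d11 = d2/5 - d3/2 - d1/3 = -31/10
Walk from origin (0, 0):
  seg 1: down by d5 = 2 → (0, -2)
  seg 2: right by d5 = 2 → (2, -2)
  seg 3: up by d9 = -299/5 → (2, -309/5)
  seg 4: down by d10 = -1274/25 → (2, -271/25)
  seg 5: up by d9 = -299/5 → (2, -1766/25)
  seg 6: right by d4 = 11/2 → (15/2, -1766/25)
  seg 7: right by d2 = 17 → (49/2, -1766/25)
  seg 8: left by d5 = 2 → (45/2, -1766/25)
  seg 9: left by d6 = -14 → (73/2, -1766/25)
  seg 10: left by d5 = 2 → (69/2, -1766/25)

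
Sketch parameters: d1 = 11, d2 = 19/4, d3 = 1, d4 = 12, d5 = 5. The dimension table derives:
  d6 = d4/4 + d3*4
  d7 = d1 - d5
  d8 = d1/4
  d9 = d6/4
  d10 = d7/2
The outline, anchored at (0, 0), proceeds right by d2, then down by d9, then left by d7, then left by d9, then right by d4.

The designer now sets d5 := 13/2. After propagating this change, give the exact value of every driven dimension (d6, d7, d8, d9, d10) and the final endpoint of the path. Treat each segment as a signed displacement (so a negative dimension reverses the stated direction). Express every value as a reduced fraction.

d6 = 7
d7 = 9/2
d8 = 11/4
d9 = 7/4
d10 = 9/4
endpoint = (21/2, -7/4)

Apply edit: d5 := 13/2
  d6 = d4/4 + d3*4 = 7
  d7 = d1 - d5 = 9/2
  d8 = d1/4 = 11/4
  d9 = d6/4 = 7/4
  d10 = d7/2 = 9/4
Walk from origin (0, 0):
  seg 1: right by d2 = 19/4 → (19/4, 0)
  seg 2: down by d9 = 7/4 → (19/4, -7/4)
  seg 3: left by d7 = 9/2 → (1/4, -7/4)
  seg 4: left by d9 = 7/4 → (-3/2, -7/4)
  seg 5: right by d4 = 12 → (21/2, -7/4)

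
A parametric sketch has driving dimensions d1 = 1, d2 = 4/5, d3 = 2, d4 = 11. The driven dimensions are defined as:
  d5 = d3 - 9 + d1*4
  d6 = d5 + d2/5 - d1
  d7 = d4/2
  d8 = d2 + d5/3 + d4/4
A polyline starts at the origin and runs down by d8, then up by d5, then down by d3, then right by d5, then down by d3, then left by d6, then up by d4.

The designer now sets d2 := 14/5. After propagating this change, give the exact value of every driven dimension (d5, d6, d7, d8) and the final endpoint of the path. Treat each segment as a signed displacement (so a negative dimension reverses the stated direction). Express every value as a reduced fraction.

Apply edit: d2 := 14/5
  d5 = d3 - 9 + d1*4 = -3
  d6 = d5 + d2/5 - d1 = -86/25
  d7 = d4/2 = 11/2
  d8 = d2 + d5/3 + d4/4 = 91/20
Walk from origin (0, 0):
  seg 1: down by d8 = 91/20 → (0, -91/20)
  seg 2: up by d5 = -3 → (0, -151/20)
  seg 3: down by d3 = 2 → (0, -191/20)
  seg 4: right by d5 = -3 → (-3, -191/20)
  seg 5: down by d3 = 2 → (-3, -231/20)
  seg 6: left by d6 = -86/25 → (11/25, -231/20)
  seg 7: up by d4 = 11 → (11/25, -11/20)

d5 = -3
d6 = -86/25
d7 = 11/2
d8 = 91/20
endpoint = (11/25, -11/20)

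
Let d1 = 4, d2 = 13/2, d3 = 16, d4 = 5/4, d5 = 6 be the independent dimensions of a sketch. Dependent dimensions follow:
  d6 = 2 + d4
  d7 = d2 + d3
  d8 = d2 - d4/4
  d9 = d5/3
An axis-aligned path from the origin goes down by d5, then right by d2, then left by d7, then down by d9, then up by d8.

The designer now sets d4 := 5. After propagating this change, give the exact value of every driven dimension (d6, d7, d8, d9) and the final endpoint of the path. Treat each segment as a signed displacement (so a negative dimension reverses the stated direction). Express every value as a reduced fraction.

d6 = 7
d7 = 45/2
d8 = 21/4
d9 = 2
endpoint = (-16, -11/4)

Apply edit: d4 := 5
  d6 = 2 + d4 = 7
  d7 = d2 + d3 = 45/2
  d8 = d2 - d4/4 = 21/4
  d9 = d5/3 = 2
Walk from origin (0, 0):
  seg 1: down by d5 = 6 → (0, -6)
  seg 2: right by d2 = 13/2 → (13/2, -6)
  seg 3: left by d7 = 45/2 → (-16, -6)
  seg 4: down by d9 = 2 → (-16, -8)
  seg 5: up by d8 = 21/4 → (-16, -11/4)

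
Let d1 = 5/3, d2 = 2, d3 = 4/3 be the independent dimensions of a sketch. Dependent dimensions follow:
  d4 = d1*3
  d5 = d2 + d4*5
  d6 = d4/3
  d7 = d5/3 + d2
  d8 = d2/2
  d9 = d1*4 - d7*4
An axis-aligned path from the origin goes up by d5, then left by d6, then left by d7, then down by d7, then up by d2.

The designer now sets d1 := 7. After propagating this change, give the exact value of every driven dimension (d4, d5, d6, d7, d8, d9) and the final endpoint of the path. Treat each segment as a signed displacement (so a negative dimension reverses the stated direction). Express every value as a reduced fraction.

d4 = 21
d5 = 107
d6 = 7
d7 = 113/3
d8 = 1
d9 = -368/3
endpoint = (-134/3, 214/3)

Apply edit: d1 := 7
  d4 = d1*3 = 21
  d5 = d2 + d4*5 = 107
  d6 = d4/3 = 7
  d7 = d5/3 + d2 = 113/3
  d8 = d2/2 = 1
  d9 = d1*4 - d7*4 = -368/3
Walk from origin (0, 0):
  seg 1: up by d5 = 107 → (0, 107)
  seg 2: left by d6 = 7 → (-7, 107)
  seg 3: left by d7 = 113/3 → (-134/3, 107)
  seg 4: down by d7 = 113/3 → (-134/3, 208/3)
  seg 5: up by d2 = 2 → (-134/3, 214/3)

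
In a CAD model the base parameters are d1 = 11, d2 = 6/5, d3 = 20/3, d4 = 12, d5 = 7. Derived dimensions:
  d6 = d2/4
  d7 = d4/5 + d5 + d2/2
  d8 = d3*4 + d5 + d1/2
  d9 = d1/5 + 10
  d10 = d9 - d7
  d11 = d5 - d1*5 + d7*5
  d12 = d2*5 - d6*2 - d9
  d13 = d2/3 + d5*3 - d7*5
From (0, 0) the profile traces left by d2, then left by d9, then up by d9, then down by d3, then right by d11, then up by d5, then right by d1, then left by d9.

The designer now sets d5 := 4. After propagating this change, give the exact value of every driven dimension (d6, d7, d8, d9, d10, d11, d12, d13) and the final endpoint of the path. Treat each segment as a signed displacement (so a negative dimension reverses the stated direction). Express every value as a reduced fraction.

Apply edit: d5 := 4
  d6 = d2/4 = 3/10
  d7 = d4/5 + d5 + d2/2 = 7
  d8 = d3*4 + d5 + d1/2 = 217/6
  d9 = d1/5 + 10 = 61/5
  d10 = d9 - d7 = 26/5
  d11 = d5 - d1*5 + d7*5 = -16
  d12 = d2*5 - d6*2 - d9 = -34/5
  d13 = d2/3 + d5*3 - d7*5 = -113/5
Walk from origin (0, 0):
  seg 1: left by d2 = 6/5 → (-6/5, 0)
  seg 2: left by d9 = 61/5 → (-67/5, 0)
  seg 3: up by d9 = 61/5 → (-67/5, 61/5)
  seg 4: down by d3 = 20/3 → (-67/5, 83/15)
  seg 5: right by d11 = -16 → (-147/5, 83/15)
  seg 6: up by d5 = 4 → (-147/5, 143/15)
  seg 7: right by d1 = 11 → (-92/5, 143/15)
  seg 8: left by d9 = 61/5 → (-153/5, 143/15)

d6 = 3/10
d7 = 7
d8 = 217/6
d9 = 61/5
d10 = 26/5
d11 = -16
d12 = -34/5
d13 = -113/5
endpoint = (-153/5, 143/15)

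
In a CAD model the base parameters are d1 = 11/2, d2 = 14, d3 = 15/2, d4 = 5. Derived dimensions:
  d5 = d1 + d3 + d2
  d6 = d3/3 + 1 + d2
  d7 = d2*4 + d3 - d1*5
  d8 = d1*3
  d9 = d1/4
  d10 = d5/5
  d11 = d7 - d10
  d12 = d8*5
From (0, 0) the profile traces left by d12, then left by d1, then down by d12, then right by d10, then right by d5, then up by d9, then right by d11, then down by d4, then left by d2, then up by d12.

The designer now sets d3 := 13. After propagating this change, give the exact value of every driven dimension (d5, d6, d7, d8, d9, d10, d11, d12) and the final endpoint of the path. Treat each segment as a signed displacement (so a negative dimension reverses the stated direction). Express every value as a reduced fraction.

d5 = 65/2
d6 = 58/3
d7 = 83/2
d8 = 33/2
d9 = 11/8
d10 = 13/2
d11 = 35
d12 = 165/2
endpoint = (-28, -29/8)

Apply edit: d3 := 13
  d5 = d1 + d3 + d2 = 65/2
  d6 = d3/3 + 1 + d2 = 58/3
  d7 = d2*4 + d3 - d1*5 = 83/2
  d8 = d1*3 = 33/2
  d9 = d1/4 = 11/8
  d10 = d5/5 = 13/2
  d11 = d7 - d10 = 35
  d12 = d8*5 = 165/2
Walk from origin (0, 0):
  seg 1: left by d12 = 165/2 → (-165/2, 0)
  seg 2: left by d1 = 11/2 → (-88, 0)
  seg 3: down by d12 = 165/2 → (-88, -165/2)
  seg 4: right by d10 = 13/2 → (-163/2, -165/2)
  seg 5: right by d5 = 65/2 → (-49, -165/2)
  seg 6: up by d9 = 11/8 → (-49, -649/8)
  seg 7: right by d11 = 35 → (-14, -649/8)
  seg 8: down by d4 = 5 → (-14, -689/8)
  seg 9: left by d2 = 14 → (-28, -689/8)
  seg 10: up by d12 = 165/2 → (-28, -29/8)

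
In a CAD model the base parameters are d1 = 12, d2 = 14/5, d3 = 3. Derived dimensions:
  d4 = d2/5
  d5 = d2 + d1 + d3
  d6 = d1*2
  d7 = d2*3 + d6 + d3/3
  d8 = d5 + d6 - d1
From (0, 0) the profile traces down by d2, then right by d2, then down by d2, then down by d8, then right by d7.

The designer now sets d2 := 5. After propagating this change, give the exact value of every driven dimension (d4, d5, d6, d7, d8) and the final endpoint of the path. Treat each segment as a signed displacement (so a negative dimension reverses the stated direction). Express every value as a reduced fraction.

Apply edit: d2 := 5
  d4 = d2/5 = 1
  d5 = d2 + d1 + d3 = 20
  d6 = d1*2 = 24
  d7 = d2*3 + d6 + d3/3 = 40
  d8 = d5 + d6 - d1 = 32
Walk from origin (0, 0):
  seg 1: down by d2 = 5 → (0, -5)
  seg 2: right by d2 = 5 → (5, -5)
  seg 3: down by d2 = 5 → (5, -10)
  seg 4: down by d8 = 32 → (5, -42)
  seg 5: right by d7 = 40 → (45, -42)

d4 = 1
d5 = 20
d6 = 24
d7 = 40
d8 = 32
endpoint = (45, -42)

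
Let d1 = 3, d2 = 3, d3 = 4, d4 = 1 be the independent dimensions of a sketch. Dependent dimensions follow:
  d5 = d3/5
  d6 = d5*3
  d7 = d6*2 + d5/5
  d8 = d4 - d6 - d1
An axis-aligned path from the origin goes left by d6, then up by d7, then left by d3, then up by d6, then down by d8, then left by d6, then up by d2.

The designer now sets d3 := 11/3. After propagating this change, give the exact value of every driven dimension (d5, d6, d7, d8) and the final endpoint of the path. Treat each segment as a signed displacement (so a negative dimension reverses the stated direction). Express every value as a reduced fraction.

d5 = 11/15
d6 = 11/5
d7 = 341/75
d8 = -21/5
endpoint = (-121/15, 1046/75)

Apply edit: d3 := 11/3
  d5 = d3/5 = 11/15
  d6 = d5*3 = 11/5
  d7 = d6*2 + d5/5 = 341/75
  d8 = d4 - d6 - d1 = -21/5
Walk from origin (0, 0):
  seg 1: left by d6 = 11/5 → (-11/5, 0)
  seg 2: up by d7 = 341/75 → (-11/5, 341/75)
  seg 3: left by d3 = 11/3 → (-88/15, 341/75)
  seg 4: up by d6 = 11/5 → (-88/15, 506/75)
  seg 5: down by d8 = -21/5 → (-88/15, 821/75)
  seg 6: left by d6 = 11/5 → (-121/15, 821/75)
  seg 7: up by d2 = 3 → (-121/15, 1046/75)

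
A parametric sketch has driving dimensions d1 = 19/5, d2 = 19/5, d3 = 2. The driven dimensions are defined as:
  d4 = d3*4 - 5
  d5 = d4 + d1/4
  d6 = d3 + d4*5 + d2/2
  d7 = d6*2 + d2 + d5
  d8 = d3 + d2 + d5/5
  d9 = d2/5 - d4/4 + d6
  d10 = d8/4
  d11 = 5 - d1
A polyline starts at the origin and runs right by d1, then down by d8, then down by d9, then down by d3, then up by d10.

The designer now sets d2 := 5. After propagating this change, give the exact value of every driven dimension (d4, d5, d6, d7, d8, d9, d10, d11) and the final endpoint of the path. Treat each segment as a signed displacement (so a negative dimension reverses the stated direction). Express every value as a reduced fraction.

Apply edit: d2 := 5
  d4 = d3*4 - 5 = 3
  d5 = d4 + d1/4 = 79/20
  d6 = d3 + d4*5 + d2/2 = 39/2
  d7 = d6*2 + d2 + d5 = 959/20
  d8 = d3 + d2 + d5/5 = 779/100
  d9 = d2/5 - d4/4 + d6 = 79/4
  d10 = d8/4 = 779/400
  d11 = 5 - d1 = 6/5
Walk from origin (0, 0):
  seg 1: right by d1 = 19/5 → (19/5, 0)
  seg 2: down by d8 = 779/100 → (19/5, -779/100)
  seg 3: down by d9 = 79/4 → (19/5, -1377/50)
  seg 4: down by d3 = 2 → (19/5, -1477/50)
  seg 5: up by d10 = 779/400 → (19/5, -11037/400)

d4 = 3
d5 = 79/20
d6 = 39/2
d7 = 959/20
d8 = 779/100
d9 = 79/4
d10 = 779/400
d11 = 6/5
endpoint = (19/5, -11037/400)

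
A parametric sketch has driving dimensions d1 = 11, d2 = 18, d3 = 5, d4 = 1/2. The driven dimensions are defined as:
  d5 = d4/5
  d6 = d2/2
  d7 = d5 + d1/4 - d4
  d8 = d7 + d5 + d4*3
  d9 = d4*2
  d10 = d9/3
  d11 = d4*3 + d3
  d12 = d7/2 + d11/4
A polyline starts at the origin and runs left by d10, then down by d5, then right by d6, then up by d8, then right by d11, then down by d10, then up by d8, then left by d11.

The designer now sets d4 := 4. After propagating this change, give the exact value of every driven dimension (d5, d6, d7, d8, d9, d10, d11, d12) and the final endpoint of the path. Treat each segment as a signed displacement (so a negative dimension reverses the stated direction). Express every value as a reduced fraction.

Apply edit: d4 := 4
  d5 = d4/5 = 4/5
  d6 = d2/2 = 9
  d7 = d5 + d1/4 - d4 = -9/20
  d8 = d7 + d5 + d4*3 = 247/20
  d9 = d4*2 = 8
  d10 = d9/3 = 8/3
  d11 = d4*3 + d3 = 17
  d12 = d7/2 + d11/4 = 161/40
Walk from origin (0, 0):
  seg 1: left by d10 = 8/3 → (-8/3, 0)
  seg 2: down by d5 = 4/5 → (-8/3, -4/5)
  seg 3: right by d6 = 9 → (19/3, -4/5)
  seg 4: up by d8 = 247/20 → (19/3, 231/20)
  seg 5: right by d11 = 17 → (70/3, 231/20)
  seg 6: down by d10 = 8/3 → (70/3, 533/60)
  seg 7: up by d8 = 247/20 → (70/3, 637/30)
  seg 8: left by d11 = 17 → (19/3, 637/30)

d5 = 4/5
d6 = 9
d7 = -9/20
d8 = 247/20
d9 = 8
d10 = 8/3
d11 = 17
d12 = 161/40
endpoint = (19/3, 637/30)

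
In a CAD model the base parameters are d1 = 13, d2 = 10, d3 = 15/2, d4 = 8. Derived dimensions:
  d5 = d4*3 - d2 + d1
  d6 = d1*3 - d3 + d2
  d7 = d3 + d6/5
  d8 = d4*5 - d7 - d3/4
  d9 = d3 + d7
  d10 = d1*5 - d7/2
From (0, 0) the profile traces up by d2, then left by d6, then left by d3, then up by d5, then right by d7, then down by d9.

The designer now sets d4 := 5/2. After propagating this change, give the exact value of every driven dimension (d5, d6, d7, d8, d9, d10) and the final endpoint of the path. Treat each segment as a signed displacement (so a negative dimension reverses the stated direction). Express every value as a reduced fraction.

d5 = 21/2
d6 = 83/2
d7 = 79/5
d8 = -207/40
d9 = 233/10
d10 = 571/10
endpoint = (-166/5, -14/5)

Apply edit: d4 := 5/2
  d5 = d4*3 - d2 + d1 = 21/2
  d6 = d1*3 - d3 + d2 = 83/2
  d7 = d3 + d6/5 = 79/5
  d8 = d4*5 - d7 - d3/4 = -207/40
  d9 = d3 + d7 = 233/10
  d10 = d1*5 - d7/2 = 571/10
Walk from origin (0, 0):
  seg 1: up by d2 = 10 → (0, 10)
  seg 2: left by d6 = 83/2 → (-83/2, 10)
  seg 3: left by d3 = 15/2 → (-49, 10)
  seg 4: up by d5 = 21/2 → (-49, 41/2)
  seg 5: right by d7 = 79/5 → (-166/5, 41/2)
  seg 6: down by d9 = 233/10 → (-166/5, -14/5)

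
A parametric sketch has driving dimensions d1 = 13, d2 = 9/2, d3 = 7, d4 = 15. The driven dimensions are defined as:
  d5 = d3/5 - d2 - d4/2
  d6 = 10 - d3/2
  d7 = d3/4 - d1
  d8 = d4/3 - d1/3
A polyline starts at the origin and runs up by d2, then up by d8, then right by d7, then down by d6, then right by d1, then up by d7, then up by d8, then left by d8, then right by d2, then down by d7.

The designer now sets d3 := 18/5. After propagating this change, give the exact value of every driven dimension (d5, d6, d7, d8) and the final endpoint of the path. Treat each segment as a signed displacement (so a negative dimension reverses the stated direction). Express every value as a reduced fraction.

d5 = -282/25
d6 = 41/5
d7 = -121/10
d8 = 2/3
endpoint = (71/15, -71/30)

Apply edit: d3 := 18/5
  d5 = d3/5 - d2 - d4/2 = -282/25
  d6 = 10 - d3/2 = 41/5
  d7 = d3/4 - d1 = -121/10
  d8 = d4/3 - d1/3 = 2/3
Walk from origin (0, 0):
  seg 1: up by d2 = 9/2 → (0, 9/2)
  seg 2: up by d8 = 2/3 → (0, 31/6)
  seg 3: right by d7 = -121/10 → (-121/10, 31/6)
  seg 4: down by d6 = 41/5 → (-121/10, -91/30)
  seg 5: right by d1 = 13 → (9/10, -91/30)
  seg 6: up by d7 = -121/10 → (9/10, -227/15)
  seg 7: up by d8 = 2/3 → (9/10, -217/15)
  seg 8: left by d8 = 2/3 → (7/30, -217/15)
  seg 9: right by d2 = 9/2 → (71/15, -217/15)
  seg 10: down by d7 = -121/10 → (71/15, -71/30)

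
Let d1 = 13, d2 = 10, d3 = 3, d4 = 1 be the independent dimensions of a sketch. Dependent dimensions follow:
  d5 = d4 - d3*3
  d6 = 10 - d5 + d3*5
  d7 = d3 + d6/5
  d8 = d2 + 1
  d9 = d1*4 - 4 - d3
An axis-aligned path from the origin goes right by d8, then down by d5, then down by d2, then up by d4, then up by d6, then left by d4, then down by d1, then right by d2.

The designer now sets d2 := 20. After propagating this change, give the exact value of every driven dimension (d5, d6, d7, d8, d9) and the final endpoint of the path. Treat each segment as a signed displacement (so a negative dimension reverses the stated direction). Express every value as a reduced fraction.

Apply edit: d2 := 20
  d5 = d4 - d3*3 = -8
  d6 = 10 - d5 + d3*5 = 33
  d7 = d3 + d6/5 = 48/5
  d8 = d2 + 1 = 21
  d9 = d1*4 - 4 - d3 = 45
Walk from origin (0, 0):
  seg 1: right by d8 = 21 → (21, 0)
  seg 2: down by d5 = -8 → (21, 8)
  seg 3: down by d2 = 20 → (21, -12)
  seg 4: up by d4 = 1 → (21, -11)
  seg 5: up by d6 = 33 → (21, 22)
  seg 6: left by d4 = 1 → (20, 22)
  seg 7: down by d1 = 13 → (20, 9)
  seg 8: right by d2 = 20 → (40, 9)

d5 = -8
d6 = 33
d7 = 48/5
d8 = 21
d9 = 45
endpoint = (40, 9)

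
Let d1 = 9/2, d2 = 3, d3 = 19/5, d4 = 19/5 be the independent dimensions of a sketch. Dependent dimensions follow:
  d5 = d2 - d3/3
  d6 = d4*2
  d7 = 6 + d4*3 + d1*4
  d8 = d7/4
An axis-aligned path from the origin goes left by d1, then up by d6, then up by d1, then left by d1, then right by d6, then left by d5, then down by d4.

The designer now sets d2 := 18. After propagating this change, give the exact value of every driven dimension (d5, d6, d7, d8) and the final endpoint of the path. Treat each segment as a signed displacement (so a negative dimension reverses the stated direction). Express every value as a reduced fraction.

d5 = 251/15
d6 = 38/5
d7 = 177/5
d8 = 177/20
endpoint = (-272/15, 83/10)

Apply edit: d2 := 18
  d5 = d2 - d3/3 = 251/15
  d6 = d4*2 = 38/5
  d7 = 6 + d4*3 + d1*4 = 177/5
  d8 = d7/4 = 177/20
Walk from origin (0, 0):
  seg 1: left by d1 = 9/2 → (-9/2, 0)
  seg 2: up by d6 = 38/5 → (-9/2, 38/5)
  seg 3: up by d1 = 9/2 → (-9/2, 121/10)
  seg 4: left by d1 = 9/2 → (-9, 121/10)
  seg 5: right by d6 = 38/5 → (-7/5, 121/10)
  seg 6: left by d5 = 251/15 → (-272/15, 121/10)
  seg 7: down by d4 = 19/5 → (-272/15, 83/10)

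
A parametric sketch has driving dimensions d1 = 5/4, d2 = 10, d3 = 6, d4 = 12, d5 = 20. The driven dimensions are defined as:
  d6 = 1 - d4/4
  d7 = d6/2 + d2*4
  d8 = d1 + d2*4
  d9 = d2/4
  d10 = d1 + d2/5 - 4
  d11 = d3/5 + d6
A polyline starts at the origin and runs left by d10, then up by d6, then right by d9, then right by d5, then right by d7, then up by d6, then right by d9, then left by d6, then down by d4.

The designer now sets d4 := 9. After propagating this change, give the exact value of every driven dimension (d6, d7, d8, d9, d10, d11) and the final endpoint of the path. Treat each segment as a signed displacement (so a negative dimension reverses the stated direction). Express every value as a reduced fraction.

Apply edit: d4 := 9
  d6 = 1 - d4/4 = -5/4
  d7 = d6/2 + d2*4 = 315/8
  d8 = d1 + d2*4 = 165/4
  d9 = d2/4 = 5/2
  d10 = d1 + d2/5 - 4 = -3/4
  d11 = d3/5 + d6 = -1/20
Walk from origin (0, 0):
  seg 1: left by d10 = -3/4 → (3/4, 0)
  seg 2: up by d6 = -5/4 → (3/4, -5/4)
  seg 3: right by d9 = 5/2 → (13/4, -5/4)
  seg 4: right by d5 = 20 → (93/4, -5/4)
  seg 5: right by d7 = 315/8 → (501/8, -5/4)
  seg 6: up by d6 = -5/4 → (501/8, -5/2)
  seg 7: right by d9 = 5/2 → (521/8, -5/2)
  seg 8: left by d6 = -5/4 → (531/8, -5/2)
  seg 9: down by d4 = 9 → (531/8, -23/2)

d6 = -5/4
d7 = 315/8
d8 = 165/4
d9 = 5/2
d10 = -3/4
d11 = -1/20
endpoint = (531/8, -23/2)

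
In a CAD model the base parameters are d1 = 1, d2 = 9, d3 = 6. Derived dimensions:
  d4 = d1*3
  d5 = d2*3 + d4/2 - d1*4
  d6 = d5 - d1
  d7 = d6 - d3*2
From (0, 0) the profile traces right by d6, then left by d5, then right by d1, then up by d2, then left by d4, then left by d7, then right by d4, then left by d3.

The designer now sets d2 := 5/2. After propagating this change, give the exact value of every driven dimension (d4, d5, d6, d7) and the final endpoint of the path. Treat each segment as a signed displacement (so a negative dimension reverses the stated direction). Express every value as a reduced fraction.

d4 = 3
d5 = 5
d6 = 4
d7 = -8
endpoint = (2, 5/2)

Apply edit: d2 := 5/2
  d4 = d1*3 = 3
  d5 = d2*3 + d4/2 - d1*4 = 5
  d6 = d5 - d1 = 4
  d7 = d6 - d3*2 = -8
Walk from origin (0, 0):
  seg 1: right by d6 = 4 → (4, 0)
  seg 2: left by d5 = 5 → (-1, 0)
  seg 3: right by d1 = 1 → (0, 0)
  seg 4: up by d2 = 5/2 → (0, 5/2)
  seg 5: left by d4 = 3 → (-3, 5/2)
  seg 6: left by d7 = -8 → (5, 5/2)
  seg 7: right by d4 = 3 → (8, 5/2)
  seg 8: left by d3 = 6 → (2, 5/2)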